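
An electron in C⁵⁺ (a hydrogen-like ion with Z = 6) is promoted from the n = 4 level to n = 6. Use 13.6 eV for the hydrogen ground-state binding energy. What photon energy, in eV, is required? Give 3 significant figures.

The Bohr energies scale as Z², so for Z = 6: E_n = −489.6/n² eV.
E_6 = −489.6/36 = −13.60 eV and E_4 = −489.6/16 = −30.60 eV.
The photon energy is |E_6 − E_4| = 17.0 eV.

17.0 eV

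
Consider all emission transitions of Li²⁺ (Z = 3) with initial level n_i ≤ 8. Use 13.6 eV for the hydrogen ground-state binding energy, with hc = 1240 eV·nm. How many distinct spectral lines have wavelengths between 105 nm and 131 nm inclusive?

3

Enumerate all n_i → n_f pairs with 1 ≤ n_f < n_i ≤ 8 and compute λ = 1240 / [13.6·9·(1/n_f² − 1/n_i²)].
Lines falling in [105, 131] nm: 8→3 (106.1 nm), 7→3 (111.7 nm), 6→3 (121.6 nm).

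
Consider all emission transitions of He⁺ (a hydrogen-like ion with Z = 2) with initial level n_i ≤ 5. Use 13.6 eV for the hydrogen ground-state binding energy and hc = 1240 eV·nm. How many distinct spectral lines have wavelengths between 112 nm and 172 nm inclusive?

Enumerate all n_i → n_f pairs with 1 ≤ n_f < n_i ≤ 5 and compute λ = 1240 / [13.6·4·(1/n_f² − 1/n_i²)].
Lines falling in [112, 172] nm: 4→2 (121.6 nm), 3→2 (164.1 nm).

2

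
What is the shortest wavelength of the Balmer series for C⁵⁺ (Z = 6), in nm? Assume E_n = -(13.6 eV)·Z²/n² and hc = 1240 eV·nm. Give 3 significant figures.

10.1 nm

The Balmer series has lower level n_f = 2; the series limit corresponds to n_i → ∞.
ΔE_max = 13.6 × 36 / 2² = 122.4 eV.
λ_min = 1240 / 122.4 = 10.1 nm.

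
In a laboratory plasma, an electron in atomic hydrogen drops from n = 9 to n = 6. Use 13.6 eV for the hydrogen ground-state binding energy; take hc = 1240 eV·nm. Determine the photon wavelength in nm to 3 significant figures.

ΔE = 13.60 × (1/6² − 1/9²) = 13.60 × 0.01543 = 0.2099 eV.
λ = hc/ΔE = 1240 / 0.2099 = 5910 nm.

5910 nm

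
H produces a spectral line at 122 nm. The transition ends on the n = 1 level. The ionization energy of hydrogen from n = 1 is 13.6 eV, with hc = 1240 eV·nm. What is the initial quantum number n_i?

n_i = 2

The photon energy is ΔE = hc/λ = 1240 / 122 = 10.16 eV.
With Z = 1, ΔE = 13.60 × (1/n_f² − 1/n_i²), so 1/n_f² − 1/n_i² = 0.7473.
With n_f = 1: 1/n_i² = 1/1 − 0.7473 = 0.2527, so n_i ≈ 1.99.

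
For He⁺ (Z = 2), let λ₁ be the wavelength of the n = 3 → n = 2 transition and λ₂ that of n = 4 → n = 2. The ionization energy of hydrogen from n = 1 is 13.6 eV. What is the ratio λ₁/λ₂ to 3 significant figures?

λ ∝ 1/ΔE ∝ 1/(1/n_f² − 1/n_i²), and the Z² and hc factors cancel in the ratio.
λ₁/λ₂ = (1/2² − 1/4²)/(1/2² − 1/3²) = 0.1875/0.1389 = 1.35.

1.35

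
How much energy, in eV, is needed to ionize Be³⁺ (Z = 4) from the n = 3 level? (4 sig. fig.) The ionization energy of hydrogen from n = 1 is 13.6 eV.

24.18 eV

E_n = −13.6 Z²/n² = −217.6/n² eV for Z = 4.
E_3 = −217.6/9 = −24.18 eV, so ionization (to E = 0) requires 24.18 eV.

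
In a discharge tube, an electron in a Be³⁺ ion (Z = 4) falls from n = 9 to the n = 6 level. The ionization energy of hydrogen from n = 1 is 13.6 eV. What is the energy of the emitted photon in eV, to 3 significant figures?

3.36 eV

The Bohr energies scale as Z², so for Z = 4: E_n = −217.6/n² eV.
E_9 = −217.6/81 = −2.686 eV and E_6 = −217.6/36 = −6.044 eV.
The photon energy is |E_9 − E_6| = 3.36 eV.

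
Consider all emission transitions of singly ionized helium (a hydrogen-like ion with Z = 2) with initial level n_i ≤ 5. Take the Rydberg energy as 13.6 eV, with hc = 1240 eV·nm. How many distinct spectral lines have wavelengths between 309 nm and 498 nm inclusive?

Enumerate all n_i → n_f pairs with 1 ≤ n_f < n_i ≤ 5 and compute λ = 1240 / [13.6·4·(1/n_f² − 1/n_i²)].
Lines falling in [309, 498] nm: 5→3 (320.5 nm), 4→3 (468.9 nm).

2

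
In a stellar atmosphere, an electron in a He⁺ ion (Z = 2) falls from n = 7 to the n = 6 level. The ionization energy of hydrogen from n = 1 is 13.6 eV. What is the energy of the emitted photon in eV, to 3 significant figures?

0.401 eV

The Bohr energies scale as Z², so for Z = 2: E_n = −54.40/n² eV.
E_7 = −54.40/49 = −1.110 eV and E_6 = −54.40/36 = −1.511 eV.
The photon energy is |E_7 − E_6| = 0.401 eV.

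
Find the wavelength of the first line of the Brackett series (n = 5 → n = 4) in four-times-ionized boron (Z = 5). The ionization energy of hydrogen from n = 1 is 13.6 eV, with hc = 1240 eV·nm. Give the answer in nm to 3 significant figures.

162 nm

The Brackett series terminates on n_f = 4; the first line has n_i = 4+1 = 5.
ΔE = 340.0 × (1/4² − 1/5²) = 7.650 eV.
λ = 1240 / 7.650 = 162 nm.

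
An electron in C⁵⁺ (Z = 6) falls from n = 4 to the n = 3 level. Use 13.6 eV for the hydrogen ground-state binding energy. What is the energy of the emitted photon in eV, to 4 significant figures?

23.80 eV

The Bohr energies scale as Z², so for Z = 6: E_n = −489.6/n² eV.
E_4 = −489.6/16 = −30.60 eV and E_3 = −489.6/9 = −54.40 eV.
The photon energy is |E_4 − E_3| = 23.80 eV.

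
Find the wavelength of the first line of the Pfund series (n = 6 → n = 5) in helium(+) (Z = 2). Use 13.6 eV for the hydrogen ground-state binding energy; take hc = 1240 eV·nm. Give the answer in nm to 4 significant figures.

The Pfund series terminates on n_f = 5; the first line has n_i = 5+1 = 6.
ΔE = 54.40 × (1/5² − 1/6²) = 0.6649 eV.
λ = 1240 / 0.6649 = 1865 nm.

1865 nm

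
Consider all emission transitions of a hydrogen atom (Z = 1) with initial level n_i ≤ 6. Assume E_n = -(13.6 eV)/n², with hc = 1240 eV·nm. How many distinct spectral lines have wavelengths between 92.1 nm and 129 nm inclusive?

5

Enumerate all n_i → n_f pairs with 1 ≤ n_f < n_i ≤ 6 and compute λ = 1240 / [13.6·1·(1/n_f² − 1/n_i²)].
Lines falling in [92.1, 129] nm: 6→1 (93.78 nm), 5→1 (94.98 nm), 4→1 (97.25 nm), 3→1 (102.6 nm), 2→1 (121.6 nm).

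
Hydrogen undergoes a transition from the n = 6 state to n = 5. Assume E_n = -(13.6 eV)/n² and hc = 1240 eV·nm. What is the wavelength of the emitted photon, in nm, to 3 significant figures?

ΔE = 13.60 × (1/5² − 1/6²) = 13.60 × 0.01222 = 0.1662 eV.
λ = hc/ΔE = 1240 / 0.1662 = 7460 nm.
This line belongs to the Pfund series.

7460 nm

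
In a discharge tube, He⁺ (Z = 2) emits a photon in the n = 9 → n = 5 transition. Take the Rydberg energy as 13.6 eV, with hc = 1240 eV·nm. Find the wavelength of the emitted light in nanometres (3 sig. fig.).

824 nm

For Z = 2 the level energies scale as Z², so the effective Rydberg energy is 13.6 × 4 = 54.40 eV.
ΔE = 54.40 × (1/5² − 1/9²) = 54.40 × 0.02765 = 1.504 eV.
λ = hc/ΔE = 1240 / 1.504 = 824 nm.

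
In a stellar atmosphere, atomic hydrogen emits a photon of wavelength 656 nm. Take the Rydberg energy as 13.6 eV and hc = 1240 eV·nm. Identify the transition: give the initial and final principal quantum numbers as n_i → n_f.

n_i = 3, n_f = 2

The photon energy is ΔE = hc/λ = 1240 / 656 = 1.890 eV.
With Z = 1, ΔE = 13.60 × (1/n_f² − 1/n_i²), so 1/n_f² − 1/n_i² = 0.1390.
Trying n_f = 2 gives 1/n_i² = 0.1110, i.e. n_i ≈ 3; this pair matches.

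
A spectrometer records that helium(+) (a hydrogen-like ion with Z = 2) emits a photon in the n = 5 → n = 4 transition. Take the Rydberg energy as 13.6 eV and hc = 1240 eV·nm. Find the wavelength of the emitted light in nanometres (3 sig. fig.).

For Z = 2 the level energies scale as Z², so the effective Rydberg energy is 13.6 × 4 = 54.40 eV.
ΔE = 54.40 × (1/4² − 1/5²) = 54.40 × 0.02250 = 1.224 eV.
λ = hc/ΔE = 1240 / 1.224 = 1010 nm.

1010 nm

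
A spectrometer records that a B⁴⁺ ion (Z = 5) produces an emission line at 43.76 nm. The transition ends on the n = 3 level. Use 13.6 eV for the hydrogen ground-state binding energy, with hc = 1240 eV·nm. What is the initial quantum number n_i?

n_i = 6

The photon energy is ΔE = hc/λ = 1240 / 43.76 = 28.34 eV.
With Z = 5, ΔE = 340.0 × (1/n_f² − 1/n_i²), so 1/n_f² − 1/n_i² = 0.08334.
With n_f = 3: 1/n_i² = 1/9 − 0.08334 = 0.02777, so n_i ≈ 6.00.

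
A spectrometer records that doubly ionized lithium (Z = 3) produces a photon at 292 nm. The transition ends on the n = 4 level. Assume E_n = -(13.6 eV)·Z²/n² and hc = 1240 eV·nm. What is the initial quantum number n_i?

The photon energy is ΔE = hc/λ = 1240 / 292 = 4.247 eV.
With Z = 3, ΔE = 122.4 × (1/n_f² − 1/n_i²), so 1/n_f² − 1/n_i² = 0.03469.
With n_f = 4: 1/n_i² = 1/16 − 0.03469 = 0.02781, so n_i ≈ 6.00.

n_i = 6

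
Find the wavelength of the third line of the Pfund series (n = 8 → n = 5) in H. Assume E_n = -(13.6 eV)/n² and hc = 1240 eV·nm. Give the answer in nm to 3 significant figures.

3740 nm

The Pfund series terminates on n_f = 5; the third line has n_i = 5+3 = 8.
ΔE = 13.60 × (1/5² − 1/8²) = 0.3315 eV.
λ = 1240 / 0.3315 = 3740 nm.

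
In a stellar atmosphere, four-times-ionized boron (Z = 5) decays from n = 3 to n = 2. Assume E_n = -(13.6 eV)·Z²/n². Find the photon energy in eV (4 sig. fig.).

47.22 eV

The Bohr energies scale as Z², so for Z = 5: E_n = −340.0/n² eV.
E_3 = −340.0/9 = −37.78 eV and E_2 = −340.0/4 = −85.00 eV.
The photon energy is |E_3 − E_2| = 47.22 eV.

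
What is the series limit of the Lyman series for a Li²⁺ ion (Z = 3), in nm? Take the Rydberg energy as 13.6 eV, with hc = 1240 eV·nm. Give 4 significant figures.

The Lyman series has lower level n_f = 1; the series limit corresponds to n_i → ∞.
ΔE_max = 13.6 × 9 / 1² = 122.4 eV.
λ_min = 1240 / 122.4 = 10.13 nm.

10.13 nm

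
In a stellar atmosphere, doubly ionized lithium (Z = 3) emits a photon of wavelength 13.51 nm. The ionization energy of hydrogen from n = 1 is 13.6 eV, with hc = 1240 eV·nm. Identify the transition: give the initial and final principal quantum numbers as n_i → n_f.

n_i = 2, n_f = 1

The photon energy is ΔE = hc/λ = 1240 / 13.51 = 91.78 eV.
With Z = 3, ΔE = 122.4 × (1/n_f² − 1/n_i²), so 1/n_f² − 1/n_i² = 0.7499.
Trying n_f = 1 gives 1/n_i² = 0.2501, i.e. n_i ≈ 2; this pair matches.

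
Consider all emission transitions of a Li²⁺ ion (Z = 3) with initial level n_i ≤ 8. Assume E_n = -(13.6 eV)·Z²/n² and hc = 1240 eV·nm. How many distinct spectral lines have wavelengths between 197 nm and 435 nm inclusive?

Enumerate all n_i → n_f pairs with 1 ≤ n_f < n_i ≤ 8 and compute λ = 1240 / [13.6·9·(1/n_f² − 1/n_i²)].
Lines falling in [197, 435] nm: 4→3 (208.4 nm), 8→4 (216.1 nm), 7→4 (240.7 nm), 6→4 (291.8 nm), 8→5 (415.6 nm).

5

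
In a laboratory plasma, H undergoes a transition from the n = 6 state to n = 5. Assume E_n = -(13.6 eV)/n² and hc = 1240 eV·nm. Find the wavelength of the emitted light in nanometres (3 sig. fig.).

7460 nm

ΔE = 13.60 × (1/5² − 1/6²) = 13.60 × 0.01222 = 0.1662 eV.
λ = hc/ΔE = 1240 / 0.1662 = 7460 nm.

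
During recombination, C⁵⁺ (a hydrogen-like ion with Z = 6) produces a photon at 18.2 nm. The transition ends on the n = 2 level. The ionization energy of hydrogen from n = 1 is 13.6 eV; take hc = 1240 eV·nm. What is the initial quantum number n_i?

The photon energy is ΔE = hc/λ = 1240 / 18.2 = 68.13 eV.
With Z = 6, ΔE = 489.6 × (1/n_f² − 1/n_i²), so 1/n_f² − 1/n_i² = 0.1392.
With n_f = 2: 1/n_i² = 1/4 − 0.1392 = 0.1108, so n_i ≈ 3.00.

n_i = 3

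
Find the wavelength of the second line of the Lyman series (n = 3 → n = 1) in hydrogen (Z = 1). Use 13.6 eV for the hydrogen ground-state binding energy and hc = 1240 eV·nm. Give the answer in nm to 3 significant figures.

The Lyman series terminates on n_f = 1; the second line has n_i = 1+2 = 3.
ΔE = 13.60 × (1/1² − 1/3²) = 12.09 eV.
λ = 1240 / 12.09 = 103 nm.

103 nm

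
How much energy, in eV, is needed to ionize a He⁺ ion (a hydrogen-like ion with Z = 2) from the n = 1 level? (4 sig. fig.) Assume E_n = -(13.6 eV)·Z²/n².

E_n = −13.6 Z²/n² = −54.40/n² eV for Z = 2.
E_1 = −54.40/1 = −54.40 eV, so ionization (to E = 0) requires 54.40 eV.

54.40 eV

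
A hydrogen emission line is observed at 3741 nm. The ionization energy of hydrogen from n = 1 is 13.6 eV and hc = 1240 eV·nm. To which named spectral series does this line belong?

Pfund

ΔE = 1240/3741 = 0.3315 eV.
This matches 13.6 × (1/5² − 1/8²), so n_f = 5: the Pfund series.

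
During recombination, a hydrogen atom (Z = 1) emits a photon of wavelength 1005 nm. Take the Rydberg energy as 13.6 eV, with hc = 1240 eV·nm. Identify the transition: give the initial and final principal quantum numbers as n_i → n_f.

n_i = 7, n_f = 3

The photon energy is ΔE = hc/λ = 1240 / 1005 = 1.234 eV.
With Z = 1, ΔE = 13.60 × (1/n_f² − 1/n_i²), so 1/n_f² − 1/n_i² = 0.09072.
Trying n_f = 3 gives 1/n_i² = 0.02039, i.e. n_i ≈ 7; this pair matches.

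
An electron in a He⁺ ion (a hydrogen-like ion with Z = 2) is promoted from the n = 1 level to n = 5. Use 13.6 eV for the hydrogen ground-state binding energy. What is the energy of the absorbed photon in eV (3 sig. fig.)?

The Bohr energies scale as Z², so for Z = 2: E_n = −54.40/n² eV.
E_5 = −54.40/25 = −2.176 eV and E_1 = −54.40/1 = −54.40 eV.
The photon energy is |E_5 − E_1| = 52.2 eV.

52.2 eV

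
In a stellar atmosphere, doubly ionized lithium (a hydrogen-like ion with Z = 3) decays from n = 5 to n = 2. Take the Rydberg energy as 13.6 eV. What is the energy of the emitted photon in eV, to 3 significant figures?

25.7 eV

The Bohr energies scale as Z², so for Z = 3: E_n = −122.4/n² eV.
E_5 = −122.4/25 = −4.896 eV and E_2 = −122.4/4 = −30.60 eV.
The photon energy is |E_5 − E_2| = 25.7 eV.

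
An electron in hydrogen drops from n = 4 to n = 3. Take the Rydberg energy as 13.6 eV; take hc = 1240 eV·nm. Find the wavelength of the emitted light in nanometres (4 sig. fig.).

ΔE = 13.60 × (1/3² − 1/4²) = 13.60 × 0.04861 = 0.6611 eV.
λ = hc/ΔE = 1240 / 0.6611 = 1876 nm.
This line belongs to the Paschen series.

1876 nm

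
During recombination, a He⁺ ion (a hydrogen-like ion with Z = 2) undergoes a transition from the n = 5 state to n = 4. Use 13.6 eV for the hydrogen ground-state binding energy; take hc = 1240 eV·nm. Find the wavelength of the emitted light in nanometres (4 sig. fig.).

1013 nm

For Z = 2 the level energies scale as Z², so the effective Rydberg energy is 13.6 × 4 = 54.40 eV.
ΔE = 54.40 × (1/4² − 1/5²) = 54.40 × 0.02250 = 1.224 eV.
λ = hc/ΔE = 1240 / 1.224 = 1013 nm.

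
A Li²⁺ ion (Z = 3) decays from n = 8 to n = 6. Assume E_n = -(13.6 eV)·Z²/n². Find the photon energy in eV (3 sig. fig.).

1.49 eV

The Bohr energies scale as Z², so for Z = 3: E_n = −122.4/n² eV.
E_8 = −122.4/64 = −1.913 eV and E_6 = −122.4/36 = −3.400 eV.
The photon energy is |E_8 − E_6| = 1.49 eV.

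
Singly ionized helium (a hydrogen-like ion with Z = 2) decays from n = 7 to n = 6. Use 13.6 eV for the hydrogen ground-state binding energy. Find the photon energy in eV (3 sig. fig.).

0.401 eV

The Bohr energies scale as Z², so for Z = 2: E_n = −54.40/n² eV.
E_7 = −54.40/49 = −1.110 eV and E_6 = −54.40/36 = −1.511 eV.
The photon energy is |E_7 − E_6| = 0.401 eV.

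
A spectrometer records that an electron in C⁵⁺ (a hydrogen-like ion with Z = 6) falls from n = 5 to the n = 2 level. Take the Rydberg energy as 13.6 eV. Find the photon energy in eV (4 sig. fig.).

The Bohr energies scale as Z², so for Z = 6: E_n = −489.6/n² eV.
E_5 = −489.6/25 = −19.58 eV and E_2 = −489.6/4 = −122.4 eV.
The photon energy is |E_5 − E_2| = 102.8 eV.

102.8 eV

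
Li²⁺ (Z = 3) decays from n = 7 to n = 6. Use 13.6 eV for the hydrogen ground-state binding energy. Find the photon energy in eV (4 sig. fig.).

The Bohr energies scale as Z², so for Z = 3: E_n = −122.4/n² eV.
E_7 = −122.4/49 = −2.498 eV and E_6 = −122.4/36 = −3.400 eV.
The photon energy is |E_7 − E_6| = 0.9020 eV.

0.9020 eV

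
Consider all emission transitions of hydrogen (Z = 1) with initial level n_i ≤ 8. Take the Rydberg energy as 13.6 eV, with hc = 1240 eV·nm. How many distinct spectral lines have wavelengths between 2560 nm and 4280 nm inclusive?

Enumerate all n_i → n_f pairs with 1 ≤ n_f < n_i ≤ 8 and compute λ = 1240 / [13.6·1·(1/n_f² − 1/n_i²)].
Lines falling in [2560, 4280] nm: 6→4 (2626 nm), 8→5 (3741 nm), 5→4 (4052 nm).

3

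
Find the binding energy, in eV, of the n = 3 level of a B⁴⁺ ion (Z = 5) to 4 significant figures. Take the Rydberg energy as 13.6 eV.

37.78 eV

E_n = −13.6 Z²/n² = −340.0/n² eV for Z = 5.
E_3 = −340.0/9 = −37.78 eV, so ionization (to E = 0) requires 37.78 eV.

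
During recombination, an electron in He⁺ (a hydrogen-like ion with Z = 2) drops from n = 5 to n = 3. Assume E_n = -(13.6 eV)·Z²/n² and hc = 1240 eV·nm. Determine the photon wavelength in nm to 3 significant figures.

For Z = 2 the level energies scale as Z², so the effective Rydberg energy is 13.6 × 4 = 54.40 eV.
ΔE = 54.40 × (1/3² − 1/5²) = 54.40 × 0.07111 = 3.868 eV.
λ = hc/ΔE = 1240 / 3.868 = 321 nm.

321 nm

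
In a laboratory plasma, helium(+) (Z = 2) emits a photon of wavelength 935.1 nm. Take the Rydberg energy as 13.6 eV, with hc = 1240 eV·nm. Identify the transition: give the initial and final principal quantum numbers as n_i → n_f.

The photon energy is ΔE = hc/λ = 1240 / 935.1 = 1.326 eV.
With Z = 2, ΔE = 54.40 × (1/n_f² − 1/n_i²), so 1/n_f² − 1/n_i² = 0.02438.
Trying n_f = 5 gives 1/n_i² = 0.01562, i.e. n_i ≈ 8; this pair matches.

n_i = 8, n_f = 5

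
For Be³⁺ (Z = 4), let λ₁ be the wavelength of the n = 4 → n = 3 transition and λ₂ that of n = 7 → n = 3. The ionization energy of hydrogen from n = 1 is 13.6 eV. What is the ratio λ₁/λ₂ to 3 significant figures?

λ ∝ 1/ΔE ∝ 1/(1/n_f² − 1/n_i²), and the Z² and hc factors cancel in the ratio.
λ₁/λ₂ = (1/3² − 1/7²)/(1/3² − 1/4²) = 0.09070/0.04861 = 1.87.

1.87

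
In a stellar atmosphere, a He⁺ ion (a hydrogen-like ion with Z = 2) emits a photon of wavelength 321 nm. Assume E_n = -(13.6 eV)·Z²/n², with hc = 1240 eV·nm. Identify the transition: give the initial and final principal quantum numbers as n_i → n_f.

n_i = 5, n_f = 3

The photon energy is ΔE = hc/λ = 1240 / 321 = 3.863 eV.
With Z = 2, ΔE = 54.40 × (1/n_f² − 1/n_i²), so 1/n_f² − 1/n_i² = 0.07101.
Trying n_f = 3 gives 1/n_i² = 0.04010, i.e. n_i ≈ 5; this pair matches.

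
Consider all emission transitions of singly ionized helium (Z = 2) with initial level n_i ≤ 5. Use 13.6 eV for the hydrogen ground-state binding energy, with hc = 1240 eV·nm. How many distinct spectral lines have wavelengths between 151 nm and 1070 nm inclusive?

4

Enumerate all n_i → n_f pairs with 1 ≤ n_f < n_i ≤ 5 and compute λ = 1240 / [13.6·4·(1/n_f² − 1/n_i²)].
Lines falling in [151, 1070] nm: 3→2 (164.1 nm), 5→3 (320.5 nm), 4→3 (468.9 nm), 5→4 (1013 nm).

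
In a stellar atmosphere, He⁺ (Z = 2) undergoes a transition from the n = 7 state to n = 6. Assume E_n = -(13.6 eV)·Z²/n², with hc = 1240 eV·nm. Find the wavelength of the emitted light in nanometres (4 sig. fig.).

For Z = 2 the level energies scale as Z², so the effective Rydberg energy is 13.6 × 4 = 54.40 eV.
ΔE = 54.40 × (1/6² − 1/7²) = 54.40 × 0.007370 = 0.4009 eV.
λ = hc/ΔE = 1240 / 0.4009 = 3093 nm.

3093 nm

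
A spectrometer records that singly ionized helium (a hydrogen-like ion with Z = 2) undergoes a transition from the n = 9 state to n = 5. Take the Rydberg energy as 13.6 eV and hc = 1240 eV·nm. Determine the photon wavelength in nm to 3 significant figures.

824 nm

For Z = 2 the level energies scale as Z², so the effective Rydberg energy is 13.6 × 4 = 54.40 eV.
ΔE = 54.40 × (1/5² − 1/9²) = 54.40 × 0.02765 = 1.504 eV.
λ = hc/ΔE = 1240 / 1.504 = 824 nm.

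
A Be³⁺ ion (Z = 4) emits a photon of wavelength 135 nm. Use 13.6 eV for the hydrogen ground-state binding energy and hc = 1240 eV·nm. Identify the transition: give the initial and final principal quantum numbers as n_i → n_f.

The photon energy is ΔE = hc/λ = 1240 / 135 = 9.185 eV.
With Z = 4, ΔE = 217.6 × (1/n_f² − 1/n_i²), so 1/n_f² − 1/n_i² = 0.04221.
Trying n_f = 4 gives 1/n_i² = 0.02029, i.e. n_i ≈ 7; this pair matches.

n_i = 7, n_f = 4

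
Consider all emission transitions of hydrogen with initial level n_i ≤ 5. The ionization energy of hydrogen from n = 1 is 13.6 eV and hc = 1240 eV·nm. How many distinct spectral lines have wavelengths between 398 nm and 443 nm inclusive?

Enumerate all n_i → n_f pairs with 1 ≤ n_f < n_i ≤ 5 and compute λ = 1240 / [13.6·1·(1/n_f² − 1/n_i²)].
Lines falling in [398, 443] nm: 5→2 (434.2 nm).

1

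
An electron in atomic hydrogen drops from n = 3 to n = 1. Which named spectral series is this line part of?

Lyman

The series is set by the lower level: n_f = 1 is the Lyman series.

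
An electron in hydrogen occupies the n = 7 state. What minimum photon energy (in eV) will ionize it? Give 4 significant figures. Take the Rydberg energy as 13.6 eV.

E_7 = −13.60/49 = −0.2776 eV, so ionization (to E = 0) requires 0.2776 eV.

0.2776 eV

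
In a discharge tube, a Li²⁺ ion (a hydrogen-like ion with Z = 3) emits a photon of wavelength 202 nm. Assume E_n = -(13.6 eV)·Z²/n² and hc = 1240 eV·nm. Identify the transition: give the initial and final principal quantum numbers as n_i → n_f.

n_i = 9, n_f = 4

The photon energy is ΔE = hc/λ = 1240 / 202 = 6.139 eV.
With Z = 3, ΔE = 122.4 × (1/n_f² − 1/n_i²), so 1/n_f² − 1/n_i² = 0.05015.
Trying n_f = 4 gives 1/n_i² = 0.01235, i.e. n_i ≈ 9; this pair matches.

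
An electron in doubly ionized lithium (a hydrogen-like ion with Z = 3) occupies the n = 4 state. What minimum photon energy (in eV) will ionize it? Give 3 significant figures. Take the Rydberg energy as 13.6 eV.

E_n = −13.6 Z²/n² = −122.4/n² eV for Z = 3.
E_4 = −122.4/16 = −7.65 eV, so ionization (to E = 0) requires 7.65 eV.

7.65 eV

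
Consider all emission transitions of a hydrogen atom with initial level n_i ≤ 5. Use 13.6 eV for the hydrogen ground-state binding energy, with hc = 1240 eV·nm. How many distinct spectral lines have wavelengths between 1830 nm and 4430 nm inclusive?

Enumerate all n_i → n_f pairs with 1 ≤ n_f < n_i ≤ 5 and compute λ = 1240 / [13.6·1·(1/n_f² − 1/n_i²)].
Lines falling in [1830, 4430] nm: 4→3 (1876 nm), 5→4 (4052 nm).

2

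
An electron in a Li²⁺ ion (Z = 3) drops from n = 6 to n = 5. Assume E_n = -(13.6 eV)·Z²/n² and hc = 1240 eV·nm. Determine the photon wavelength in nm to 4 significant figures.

828.9 nm

For Z = 3 the level energies scale as Z², so the effective Rydberg energy is 13.6 × 9 = 122.4 eV.
ΔE = 122.4 × (1/5² − 1/6²) = 122.4 × 0.01222 = 1.496 eV.
λ = hc/ΔE = 1240 / 1.496 = 828.9 nm.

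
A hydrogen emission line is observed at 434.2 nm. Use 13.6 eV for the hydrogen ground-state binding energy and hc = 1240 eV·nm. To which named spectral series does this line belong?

ΔE = 1240/434.2 = 2.856 eV.
This matches 13.6 × (1/2² − 1/5²), so n_f = 2: the Balmer series.

Balmer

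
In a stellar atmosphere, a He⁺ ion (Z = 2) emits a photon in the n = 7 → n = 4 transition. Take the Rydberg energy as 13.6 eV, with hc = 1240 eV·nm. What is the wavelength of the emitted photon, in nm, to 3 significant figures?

For Z = 2 the level energies scale as Z², so the effective Rydberg energy is 13.6 × 4 = 54.40 eV.
ΔE = 54.40 × (1/4² − 1/7²) = 54.40 × 0.04209 = 2.290 eV.
λ = hc/ΔE = 1240 / 2.290 = 542 nm.

542 nm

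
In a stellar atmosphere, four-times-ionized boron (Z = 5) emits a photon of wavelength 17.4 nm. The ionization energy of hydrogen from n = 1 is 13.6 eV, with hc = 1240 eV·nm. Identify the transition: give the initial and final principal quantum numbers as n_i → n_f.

n_i = 5, n_f = 2

The photon energy is ΔE = hc/λ = 1240 / 17.4 = 71.26 eV.
With Z = 5, ΔE = 340.0 × (1/n_f² − 1/n_i²), so 1/n_f² − 1/n_i² = 0.2096.
Trying n_f = 2 gives 1/n_i² = 0.04040, i.e. n_i ≈ 5; this pair matches.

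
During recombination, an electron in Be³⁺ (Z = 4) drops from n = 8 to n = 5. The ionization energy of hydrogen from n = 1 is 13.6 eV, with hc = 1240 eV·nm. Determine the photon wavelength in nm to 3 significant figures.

234 nm

For Z = 4 the level energies scale as Z², so the effective Rydberg energy is 13.6 × 16 = 217.6 eV.
ΔE = 217.6 × (1/5² − 1/8²) = 217.6 × 0.02438 = 5.304 eV.
λ = hc/ΔE = 1240 / 5.304 = 234 nm.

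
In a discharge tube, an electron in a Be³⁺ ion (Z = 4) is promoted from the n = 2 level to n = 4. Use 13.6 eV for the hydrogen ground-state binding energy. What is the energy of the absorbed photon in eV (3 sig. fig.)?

40.8 eV

The Bohr energies scale as Z², so for Z = 4: E_n = −217.6/n² eV.
E_4 = −217.6/16 = −13.60 eV and E_2 = −217.6/4 = −54.40 eV.
The photon energy is |E_4 − E_2| = 40.8 eV.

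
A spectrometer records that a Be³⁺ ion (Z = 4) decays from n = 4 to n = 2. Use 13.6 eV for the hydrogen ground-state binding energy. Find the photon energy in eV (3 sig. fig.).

40.8 eV

The Bohr energies scale as Z², so for Z = 4: E_n = −217.6/n² eV.
E_4 = −217.6/16 = −13.60 eV and E_2 = −217.6/4 = −54.40 eV.
The photon energy is |E_4 − E_2| = 40.8 eV.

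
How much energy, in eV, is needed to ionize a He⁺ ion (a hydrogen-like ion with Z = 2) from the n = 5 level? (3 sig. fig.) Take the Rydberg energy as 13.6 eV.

E_n = −13.6 Z²/n² = −54.40/n² eV for Z = 2.
E_5 = −54.40/25 = −2.18 eV, so ionization (to E = 0) requires 2.18 eV.

2.18 eV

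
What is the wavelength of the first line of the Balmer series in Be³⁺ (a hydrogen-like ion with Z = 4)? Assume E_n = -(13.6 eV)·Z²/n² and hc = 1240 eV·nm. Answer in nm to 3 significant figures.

The Balmer series terminates on n_f = 2; the first line has n_i = 2+1 = 3.
ΔE = 217.6 × (1/2² − 1/3²) = 30.22 eV.
λ = 1240 / 30.22 = 41.0 nm.

41.0 nm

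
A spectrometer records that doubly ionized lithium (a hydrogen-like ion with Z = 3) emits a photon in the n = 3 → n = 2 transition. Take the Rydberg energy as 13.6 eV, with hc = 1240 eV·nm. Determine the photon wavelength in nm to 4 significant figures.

72.94 nm

For Z = 3 the level energies scale as Z², so the effective Rydberg energy is 13.6 × 9 = 122.4 eV.
ΔE = 122.4 × (1/2² − 1/3²) = 122.4 × 0.1389 = 17.00 eV.
λ = hc/ΔE = 1240 / 17.00 = 72.94 nm.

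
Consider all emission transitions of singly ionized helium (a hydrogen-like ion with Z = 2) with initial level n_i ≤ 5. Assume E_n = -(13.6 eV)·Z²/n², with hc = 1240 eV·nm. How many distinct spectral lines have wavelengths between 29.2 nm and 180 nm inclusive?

Enumerate all n_i → n_f pairs with 1 ≤ n_f < n_i ≤ 5 and compute λ = 1240 / [13.6·4·(1/n_f² − 1/n_i²)].
Lines falling in [29.2, 180] nm: 2→1 (30.39 nm), 5→2 (108.5 nm), 4→2 (121.6 nm), 3→2 (164.1 nm).

4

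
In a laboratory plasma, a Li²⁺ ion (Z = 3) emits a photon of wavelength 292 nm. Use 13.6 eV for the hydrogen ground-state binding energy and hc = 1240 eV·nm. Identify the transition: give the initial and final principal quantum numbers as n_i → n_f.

The photon energy is ΔE = hc/λ = 1240 / 292 = 4.247 eV.
With Z = 3, ΔE = 122.4 × (1/n_f² − 1/n_i²), so 1/n_f² − 1/n_i² = 0.03469.
Trying n_f = 4 gives 1/n_i² = 0.02781, i.e. n_i ≈ 6; this pair matches.

n_i = 6, n_f = 4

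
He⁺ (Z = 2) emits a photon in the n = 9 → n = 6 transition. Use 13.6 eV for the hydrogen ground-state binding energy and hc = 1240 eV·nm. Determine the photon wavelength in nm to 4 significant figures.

1477 nm

For Z = 2 the level energies scale as Z², so the effective Rydberg energy is 13.6 × 4 = 54.40 eV.
ΔE = 54.40 × (1/6² − 1/9²) = 54.40 × 0.01543 = 0.8395 eV.
λ = hc/ΔE = 1240 / 0.8395 = 1477 nm.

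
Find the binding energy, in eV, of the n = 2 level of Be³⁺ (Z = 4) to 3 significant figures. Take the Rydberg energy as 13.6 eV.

54.4 eV

E_n = −13.6 Z²/n² = −217.6/n² eV for Z = 4.
E_2 = −217.6/4 = −54.4 eV, so ionization (to E = 0) requires 54.4 eV.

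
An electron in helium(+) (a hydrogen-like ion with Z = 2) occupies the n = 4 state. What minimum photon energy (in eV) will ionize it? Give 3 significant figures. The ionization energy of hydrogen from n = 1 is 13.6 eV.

3.40 eV

E_n = −13.6 Z²/n² = −54.40/n² eV for Z = 2.
E_4 = −54.40/16 = −3.40 eV, so ionization (to E = 0) requires 3.40 eV.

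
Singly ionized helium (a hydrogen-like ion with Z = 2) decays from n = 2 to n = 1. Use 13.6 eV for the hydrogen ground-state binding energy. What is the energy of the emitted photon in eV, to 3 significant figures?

The Bohr energies scale as Z², so for Z = 2: E_n = −54.40/n² eV.
E_2 = −54.40/4 = −13.60 eV and E_1 = −54.40/1 = −54.40 eV.
The photon energy is |E_2 − E_1| = 40.8 eV.

40.8 eV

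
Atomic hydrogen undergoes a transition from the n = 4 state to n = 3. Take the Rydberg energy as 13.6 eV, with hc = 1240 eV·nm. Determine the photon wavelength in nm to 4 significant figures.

1876 nm

ΔE = 13.60 × (1/3² − 1/4²) = 13.60 × 0.04861 = 0.6611 eV.
λ = hc/ΔE = 1240 / 0.6611 = 1876 nm.
This line belongs to the Paschen series.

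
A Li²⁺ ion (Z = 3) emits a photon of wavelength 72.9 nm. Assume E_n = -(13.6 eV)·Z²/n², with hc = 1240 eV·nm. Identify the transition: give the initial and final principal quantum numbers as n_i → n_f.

n_i = 3, n_f = 2

The photon energy is ΔE = hc/λ = 1240 / 72.9 = 17.01 eV.
With Z = 3, ΔE = 122.4 × (1/n_f² − 1/n_i²), so 1/n_f² − 1/n_i² = 0.1390.
Trying n_f = 2 gives 1/n_i² = 0.1110, i.e. n_i ≈ 3; this pair matches.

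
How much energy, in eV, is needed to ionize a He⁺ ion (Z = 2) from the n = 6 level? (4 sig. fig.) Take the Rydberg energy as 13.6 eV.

E_n = −13.6 Z²/n² = −54.40/n² eV for Z = 2.
E_6 = −54.40/36 = −1.511 eV, so ionization (to E = 0) requires 1.511 eV.

1.511 eV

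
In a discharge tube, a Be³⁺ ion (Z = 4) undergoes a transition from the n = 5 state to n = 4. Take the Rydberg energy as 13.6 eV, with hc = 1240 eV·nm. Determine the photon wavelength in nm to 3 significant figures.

253 nm

For Z = 4 the level energies scale as Z², so the effective Rydberg energy is 13.6 × 16 = 217.6 eV.
ΔE = 217.6 × (1/4² − 1/5²) = 217.6 × 0.02250 = 4.896 eV.
λ = hc/ΔE = 1240 / 4.896 = 253 nm.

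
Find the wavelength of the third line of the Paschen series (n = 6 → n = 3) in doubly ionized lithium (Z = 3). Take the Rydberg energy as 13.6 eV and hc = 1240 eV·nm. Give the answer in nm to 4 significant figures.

121.6 nm

The Paschen series terminates on n_f = 3; the third line has n_i = 3+3 = 6.
ΔE = 122.4 × (1/3² − 1/6²) = 10.20 eV.
λ = 1240 / 10.20 = 121.6 nm.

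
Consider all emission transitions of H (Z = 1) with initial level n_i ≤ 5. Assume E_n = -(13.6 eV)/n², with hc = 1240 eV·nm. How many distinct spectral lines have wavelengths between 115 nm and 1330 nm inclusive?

5

Enumerate all n_i → n_f pairs with 1 ≤ n_f < n_i ≤ 5 and compute λ = 1240 / [13.6·1·(1/n_f² − 1/n_i²)].
Lines falling in [115, 1330] nm: 2→1 (121.6 nm), 5→2 (434.2 nm), 4→2 (486.3 nm), 3→2 (656.5 nm), 5→3 (1282 nm).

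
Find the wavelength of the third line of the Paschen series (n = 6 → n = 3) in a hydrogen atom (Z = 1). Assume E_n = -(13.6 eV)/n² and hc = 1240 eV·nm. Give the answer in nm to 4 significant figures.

1094 nm

The Paschen series terminates on n_f = 3; the third line has n_i = 3+3 = 6.
ΔE = 13.60 × (1/3² − 1/6²) = 1.133 eV.
λ = 1240 / 1.133 = 1094 nm.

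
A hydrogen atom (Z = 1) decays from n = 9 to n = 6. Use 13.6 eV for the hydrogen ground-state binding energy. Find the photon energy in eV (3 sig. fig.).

0.210 eV

E_9 = −13.60/81 = −0.1679 eV and E_6 = −13.60/36 = −0.3778 eV.
The photon energy is |E_9 − E_6| = 0.210 eV.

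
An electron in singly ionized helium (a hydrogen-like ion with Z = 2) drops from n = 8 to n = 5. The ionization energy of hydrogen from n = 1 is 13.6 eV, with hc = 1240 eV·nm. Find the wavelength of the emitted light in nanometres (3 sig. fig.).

For Z = 2 the level energies scale as Z², so the effective Rydberg energy is 13.6 × 4 = 54.40 eV.
ΔE = 54.40 × (1/5² − 1/8²) = 54.40 × 0.02438 = 1.326 eV.
λ = hc/ΔE = 1240 / 1.326 = 935 nm.

935 nm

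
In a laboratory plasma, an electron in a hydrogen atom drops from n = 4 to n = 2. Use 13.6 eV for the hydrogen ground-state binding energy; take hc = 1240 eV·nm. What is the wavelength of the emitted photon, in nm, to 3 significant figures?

ΔE = 13.60 × (1/2² − 1/4²) = 13.60 × 0.1875 = 2.550 eV.
λ = hc/ΔE = 1240 / 2.550 = 486 nm.

486 nm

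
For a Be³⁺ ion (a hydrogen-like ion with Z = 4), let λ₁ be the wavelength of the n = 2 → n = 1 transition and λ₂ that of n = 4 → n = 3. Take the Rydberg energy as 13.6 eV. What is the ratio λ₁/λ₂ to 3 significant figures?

λ ∝ 1/ΔE ∝ 1/(1/n_f² − 1/n_i²), and the Z² and hc factors cancel in the ratio.
λ₁/λ₂ = (1/3² − 1/4²)/(1/1² − 1/2²) = 0.04861/0.7500 = 0.0648.

0.0648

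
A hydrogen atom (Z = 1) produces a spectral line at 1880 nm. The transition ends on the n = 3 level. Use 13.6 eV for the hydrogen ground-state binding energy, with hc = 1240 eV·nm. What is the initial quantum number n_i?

n_i = 4

The photon energy is ΔE = hc/λ = 1240 / 1880 = 0.6596 eV.
With Z = 1, ΔE = 13.60 × (1/n_f² − 1/n_i²), so 1/n_f² − 1/n_i² = 0.04850.
With n_f = 3: 1/n_i² = 1/9 − 0.04850 = 0.06261, so n_i ≈ 4.00.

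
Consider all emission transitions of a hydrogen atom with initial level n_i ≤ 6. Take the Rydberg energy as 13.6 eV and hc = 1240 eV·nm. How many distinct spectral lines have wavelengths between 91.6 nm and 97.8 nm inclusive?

3

Enumerate all n_i → n_f pairs with 1 ≤ n_f < n_i ≤ 6 and compute λ = 1240 / [13.6·1·(1/n_f² − 1/n_i²)].
Lines falling in [91.6, 97.8] nm: 6→1 (93.78 nm), 5→1 (94.98 nm), 4→1 (97.25 nm).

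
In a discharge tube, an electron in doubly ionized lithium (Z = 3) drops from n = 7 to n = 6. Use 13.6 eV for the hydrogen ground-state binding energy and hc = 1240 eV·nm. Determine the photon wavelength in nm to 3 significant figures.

For Z = 3 the level energies scale as Z², so the effective Rydberg energy is 13.6 × 9 = 122.4 eV.
ΔE = 122.4 × (1/6² − 1/7²) = 122.4 × 0.007370 = 0.9020 eV.
λ = hc/ΔE = 1240 / 0.9020 = 1370 nm.

1370 nm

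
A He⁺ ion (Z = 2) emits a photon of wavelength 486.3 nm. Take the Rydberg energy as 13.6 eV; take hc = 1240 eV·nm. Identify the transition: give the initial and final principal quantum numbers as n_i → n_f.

n_i = 8, n_f = 4

The photon energy is ΔE = hc/λ = 1240 / 486.3 = 2.550 eV.
With Z = 2, ΔE = 54.40 × (1/n_f² − 1/n_i²), so 1/n_f² − 1/n_i² = 0.04687.
Trying n_f = 4 gives 1/n_i² = 0.01563, i.e. n_i ≈ 8; this pair matches.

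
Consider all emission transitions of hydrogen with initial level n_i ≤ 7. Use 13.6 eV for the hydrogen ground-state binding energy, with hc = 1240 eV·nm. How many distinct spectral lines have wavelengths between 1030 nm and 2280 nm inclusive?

Enumerate all n_i → n_f pairs with 1 ≤ n_f < n_i ≤ 7 and compute λ = 1240 / [13.6·1·(1/n_f² − 1/n_i²)].
Lines falling in [1030, 2280] nm: 6→3 (1094 nm), 5→3 (1282 nm), 4→3 (1876 nm), 7→4 (2166 nm).

4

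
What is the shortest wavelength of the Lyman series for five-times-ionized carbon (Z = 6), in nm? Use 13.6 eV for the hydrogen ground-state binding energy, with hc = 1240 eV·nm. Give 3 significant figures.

The Lyman series has lower level n_f = 1; the series limit corresponds to n_i → ∞.
ΔE_max = 13.6 × 36 / 1² = 489.6 eV.
λ_min = 1240 / 489.6 = 2.53 nm.

2.53 nm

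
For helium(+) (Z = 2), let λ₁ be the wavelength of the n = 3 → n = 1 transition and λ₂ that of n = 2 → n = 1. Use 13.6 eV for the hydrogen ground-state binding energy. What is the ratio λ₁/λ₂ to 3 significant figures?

0.844

λ ∝ 1/ΔE ∝ 1/(1/n_f² − 1/n_i²), and the Z² and hc factors cancel in the ratio.
λ₁/λ₂ = (1/1² − 1/2²)/(1/1² − 1/3²) = 0.7500/0.8889 = 0.844.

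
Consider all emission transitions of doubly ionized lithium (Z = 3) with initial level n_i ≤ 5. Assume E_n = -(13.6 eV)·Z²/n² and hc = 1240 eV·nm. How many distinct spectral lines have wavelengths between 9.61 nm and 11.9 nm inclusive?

3

Enumerate all n_i → n_f pairs with 1 ≤ n_f < n_i ≤ 5 and compute λ = 1240 / [13.6·9·(1/n_f² − 1/n_i²)].
Lines falling in [9.61, 11.9] nm: 5→1 (10.55 nm), 4→1 (10.81 nm), 3→1 (11.40 nm).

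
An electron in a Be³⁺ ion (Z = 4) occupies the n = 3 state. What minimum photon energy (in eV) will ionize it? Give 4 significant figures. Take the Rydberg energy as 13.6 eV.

E_n = −13.6 Z²/n² = −217.6/n² eV for Z = 4.
E_3 = −217.6/9 = −24.18 eV, so ionization (to E = 0) requires 24.18 eV.

24.18 eV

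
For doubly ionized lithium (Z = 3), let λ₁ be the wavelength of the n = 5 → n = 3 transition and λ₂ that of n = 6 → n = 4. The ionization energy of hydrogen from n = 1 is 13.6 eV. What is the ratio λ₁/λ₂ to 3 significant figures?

λ ∝ 1/ΔE ∝ 1/(1/n_f² − 1/n_i²), and the Z² and hc factors cancel in the ratio.
λ₁/λ₂ = (1/4² − 1/6²)/(1/3² − 1/5²) = 0.03472/0.07111 = 0.488.

0.488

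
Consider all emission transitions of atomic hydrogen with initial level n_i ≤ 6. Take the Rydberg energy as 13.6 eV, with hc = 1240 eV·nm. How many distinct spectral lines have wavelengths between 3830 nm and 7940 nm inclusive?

Enumerate all n_i → n_f pairs with 1 ≤ n_f < n_i ≤ 6 and compute λ = 1240 / [13.6·1·(1/n_f² − 1/n_i²)].
Lines falling in [3830, 7940] nm: 5→4 (4052 nm), 6→5 (7460 nm).

2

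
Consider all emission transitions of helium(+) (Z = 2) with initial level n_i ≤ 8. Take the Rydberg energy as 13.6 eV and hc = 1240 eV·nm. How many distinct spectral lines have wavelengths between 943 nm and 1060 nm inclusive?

1

Enumerate all n_i → n_f pairs with 1 ≤ n_f < n_i ≤ 8 and compute λ = 1240 / [13.6·4·(1/n_f² − 1/n_i²)].
Lines falling in [943, 1060] nm: 5→4 (1013 nm).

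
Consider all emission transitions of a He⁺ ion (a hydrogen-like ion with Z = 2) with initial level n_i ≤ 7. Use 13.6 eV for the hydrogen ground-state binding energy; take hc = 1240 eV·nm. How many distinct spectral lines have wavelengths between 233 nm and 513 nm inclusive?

4

Enumerate all n_i → n_f pairs with 1 ≤ n_f < n_i ≤ 7 and compute λ = 1240 / [13.6·4·(1/n_f² − 1/n_i²)].
Lines falling in [233, 513] nm: 7→3 (251.3 nm), 6→3 (273.5 nm), 5→3 (320.5 nm), 4→3 (468.9 nm).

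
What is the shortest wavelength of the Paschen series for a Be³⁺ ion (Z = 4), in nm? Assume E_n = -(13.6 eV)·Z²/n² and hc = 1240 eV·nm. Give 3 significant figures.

51.3 nm

The Paschen series has lower level n_f = 3; the series limit corresponds to n_i → ∞.
ΔE_max = 13.6 × 16 / 3² = 24.18 eV.
λ_min = 1240 / 24.18 = 51.3 nm.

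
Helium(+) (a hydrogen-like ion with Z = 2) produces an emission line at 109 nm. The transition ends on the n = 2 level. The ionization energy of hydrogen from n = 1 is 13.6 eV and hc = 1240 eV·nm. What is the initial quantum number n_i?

n_i = 5

The photon energy is ΔE = hc/λ = 1240 / 109 = 11.38 eV.
With Z = 2, ΔE = 54.40 × (1/n_f² − 1/n_i²), so 1/n_f² − 1/n_i² = 0.2091.
With n_f = 2: 1/n_i² = 1/4 − 0.2091 = 0.04088, so n_i ≈ 4.95.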